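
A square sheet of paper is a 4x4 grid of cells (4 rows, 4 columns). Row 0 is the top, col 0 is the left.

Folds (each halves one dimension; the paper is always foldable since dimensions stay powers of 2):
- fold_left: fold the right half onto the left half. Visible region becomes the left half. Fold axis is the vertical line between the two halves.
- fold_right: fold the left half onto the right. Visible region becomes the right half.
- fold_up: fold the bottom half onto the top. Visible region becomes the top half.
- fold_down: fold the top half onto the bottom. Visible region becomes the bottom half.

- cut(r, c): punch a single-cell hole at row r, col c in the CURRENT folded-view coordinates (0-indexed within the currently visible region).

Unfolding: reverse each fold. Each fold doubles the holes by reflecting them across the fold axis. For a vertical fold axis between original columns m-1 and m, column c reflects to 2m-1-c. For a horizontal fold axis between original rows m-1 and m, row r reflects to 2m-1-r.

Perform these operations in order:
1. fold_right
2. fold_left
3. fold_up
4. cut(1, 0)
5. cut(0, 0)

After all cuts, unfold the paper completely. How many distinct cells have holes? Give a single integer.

Op 1 fold_right: fold axis v@2; visible region now rows[0,4) x cols[2,4) = 4x2
Op 2 fold_left: fold axis v@3; visible region now rows[0,4) x cols[2,3) = 4x1
Op 3 fold_up: fold axis h@2; visible region now rows[0,2) x cols[2,3) = 2x1
Op 4 cut(1, 0): punch at orig (1,2); cuts so far [(1, 2)]; region rows[0,2) x cols[2,3) = 2x1
Op 5 cut(0, 0): punch at orig (0,2); cuts so far [(0, 2), (1, 2)]; region rows[0,2) x cols[2,3) = 2x1
Unfold 1 (reflect across h@2): 4 holes -> [(0, 2), (1, 2), (2, 2), (3, 2)]
Unfold 2 (reflect across v@3): 8 holes -> [(0, 2), (0, 3), (1, 2), (1, 3), (2, 2), (2, 3), (3, 2), (3, 3)]
Unfold 3 (reflect across v@2): 16 holes -> [(0, 0), (0, 1), (0, 2), (0, 3), (1, 0), (1, 1), (1, 2), (1, 3), (2, 0), (2, 1), (2, 2), (2, 3), (3, 0), (3, 1), (3, 2), (3, 3)]

Answer: 16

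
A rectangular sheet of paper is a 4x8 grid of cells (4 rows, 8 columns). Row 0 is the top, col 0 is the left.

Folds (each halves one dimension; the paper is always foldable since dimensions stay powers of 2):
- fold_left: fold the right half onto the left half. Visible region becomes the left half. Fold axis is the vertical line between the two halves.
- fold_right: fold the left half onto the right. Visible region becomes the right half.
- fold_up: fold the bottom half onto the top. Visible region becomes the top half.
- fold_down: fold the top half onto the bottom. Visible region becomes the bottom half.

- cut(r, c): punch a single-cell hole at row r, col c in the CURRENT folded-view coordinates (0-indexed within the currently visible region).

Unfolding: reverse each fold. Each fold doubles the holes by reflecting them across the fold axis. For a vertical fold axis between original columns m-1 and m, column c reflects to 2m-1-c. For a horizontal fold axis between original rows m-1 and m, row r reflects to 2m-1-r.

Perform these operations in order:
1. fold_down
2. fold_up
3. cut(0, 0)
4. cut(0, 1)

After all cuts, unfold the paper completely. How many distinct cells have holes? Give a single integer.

Answer: 8

Derivation:
Op 1 fold_down: fold axis h@2; visible region now rows[2,4) x cols[0,8) = 2x8
Op 2 fold_up: fold axis h@3; visible region now rows[2,3) x cols[0,8) = 1x8
Op 3 cut(0, 0): punch at orig (2,0); cuts so far [(2, 0)]; region rows[2,3) x cols[0,8) = 1x8
Op 4 cut(0, 1): punch at orig (2,1); cuts so far [(2, 0), (2, 1)]; region rows[2,3) x cols[0,8) = 1x8
Unfold 1 (reflect across h@3): 4 holes -> [(2, 0), (2, 1), (3, 0), (3, 1)]
Unfold 2 (reflect across h@2): 8 holes -> [(0, 0), (0, 1), (1, 0), (1, 1), (2, 0), (2, 1), (3, 0), (3, 1)]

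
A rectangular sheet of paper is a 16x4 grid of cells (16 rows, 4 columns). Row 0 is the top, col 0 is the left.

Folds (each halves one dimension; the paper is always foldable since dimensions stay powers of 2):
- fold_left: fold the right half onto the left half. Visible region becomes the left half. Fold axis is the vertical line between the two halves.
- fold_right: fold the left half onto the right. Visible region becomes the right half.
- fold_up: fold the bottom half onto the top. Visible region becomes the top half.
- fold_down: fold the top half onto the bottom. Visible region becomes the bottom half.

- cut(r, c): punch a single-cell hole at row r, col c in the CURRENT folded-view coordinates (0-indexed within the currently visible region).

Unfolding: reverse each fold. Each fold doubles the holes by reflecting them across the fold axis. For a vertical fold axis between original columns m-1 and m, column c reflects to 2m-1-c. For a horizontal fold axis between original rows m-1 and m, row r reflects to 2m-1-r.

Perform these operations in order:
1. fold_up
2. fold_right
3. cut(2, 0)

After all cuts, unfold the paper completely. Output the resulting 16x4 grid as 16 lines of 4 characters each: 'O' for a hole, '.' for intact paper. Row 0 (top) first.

Op 1 fold_up: fold axis h@8; visible region now rows[0,8) x cols[0,4) = 8x4
Op 2 fold_right: fold axis v@2; visible region now rows[0,8) x cols[2,4) = 8x2
Op 3 cut(2, 0): punch at orig (2,2); cuts so far [(2, 2)]; region rows[0,8) x cols[2,4) = 8x2
Unfold 1 (reflect across v@2): 2 holes -> [(2, 1), (2, 2)]
Unfold 2 (reflect across h@8): 4 holes -> [(2, 1), (2, 2), (13, 1), (13, 2)]

Answer: ....
....
.OO.
....
....
....
....
....
....
....
....
....
....
.OO.
....
....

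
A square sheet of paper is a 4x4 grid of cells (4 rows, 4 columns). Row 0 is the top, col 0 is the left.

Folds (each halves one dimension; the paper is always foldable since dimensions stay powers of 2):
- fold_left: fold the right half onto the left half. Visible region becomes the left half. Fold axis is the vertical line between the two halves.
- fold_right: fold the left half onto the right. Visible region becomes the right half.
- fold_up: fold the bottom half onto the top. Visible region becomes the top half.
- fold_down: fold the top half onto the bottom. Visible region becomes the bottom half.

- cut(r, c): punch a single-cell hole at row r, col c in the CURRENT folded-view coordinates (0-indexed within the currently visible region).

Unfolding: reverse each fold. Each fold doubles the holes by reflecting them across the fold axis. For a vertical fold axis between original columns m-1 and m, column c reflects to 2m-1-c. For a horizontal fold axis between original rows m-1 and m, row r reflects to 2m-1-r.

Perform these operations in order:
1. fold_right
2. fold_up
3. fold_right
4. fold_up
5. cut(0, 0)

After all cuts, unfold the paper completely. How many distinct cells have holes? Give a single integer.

Op 1 fold_right: fold axis v@2; visible region now rows[0,4) x cols[2,4) = 4x2
Op 2 fold_up: fold axis h@2; visible region now rows[0,2) x cols[2,4) = 2x2
Op 3 fold_right: fold axis v@3; visible region now rows[0,2) x cols[3,4) = 2x1
Op 4 fold_up: fold axis h@1; visible region now rows[0,1) x cols[3,4) = 1x1
Op 5 cut(0, 0): punch at orig (0,3); cuts so far [(0, 3)]; region rows[0,1) x cols[3,4) = 1x1
Unfold 1 (reflect across h@1): 2 holes -> [(0, 3), (1, 3)]
Unfold 2 (reflect across v@3): 4 holes -> [(0, 2), (0, 3), (1, 2), (1, 3)]
Unfold 3 (reflect across h@2): 8 holes -> [(0, 2), (0, 3), (1, 2), (1, 3), (2, 2), (2, 3), (3, 2), (3, 3)]
Unfold 4 (reflect across v@2): 16 holes -> [(0, 0), (0, 1), (0, 2), (0, 3), (1, 0), (1, 1), (1, 2), (1, 3), (2, 0), (2, 1), (2, 2), (2, 3), (3, 0), (3, 1), (3, 2), (3, 3)]

Answer: 16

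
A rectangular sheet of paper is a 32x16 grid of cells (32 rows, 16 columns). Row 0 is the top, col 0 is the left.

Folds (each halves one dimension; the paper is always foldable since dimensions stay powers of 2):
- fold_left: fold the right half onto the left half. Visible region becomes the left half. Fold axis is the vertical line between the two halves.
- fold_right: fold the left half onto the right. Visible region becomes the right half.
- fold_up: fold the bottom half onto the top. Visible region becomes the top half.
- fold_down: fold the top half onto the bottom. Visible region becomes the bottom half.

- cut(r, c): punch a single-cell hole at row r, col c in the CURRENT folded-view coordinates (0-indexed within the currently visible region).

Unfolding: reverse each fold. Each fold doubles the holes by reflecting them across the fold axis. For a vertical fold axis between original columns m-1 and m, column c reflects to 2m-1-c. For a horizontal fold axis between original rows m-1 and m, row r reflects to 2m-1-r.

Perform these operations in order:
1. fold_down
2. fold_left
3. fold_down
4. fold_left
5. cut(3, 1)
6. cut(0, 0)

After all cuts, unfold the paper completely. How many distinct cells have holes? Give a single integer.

Answer: 32

Derivation:
Op 1 fold_down: fold axis h@16; visible region now rows[16,32) x cols[0,16) = 16x16
Op 2 fold_left: fold axis v@8; visible region now rows[16,32) x cols[0,8) = 16x8
Op 3 fold_down: fold axis h@24; visible region now rows[24,32) x cols[0,8) = 8x8
Op 4 fold_left: fold axis v@4; visible region now rows[24,32) x cols[0,4) = 8x4
Op 5 cut(3, 1): punch at orig (27,1); cuts so far [(27, 1)]; region rows[24,32) x cols[0,4) = 8x4
Op 6 cut(0, 0): punch at orig (24,0); cuts so far [(24, 0), (27, 1)]; region rows[24,32) x cols[0,4) = 8x4
Unfold 1 (reflect across v@4): 4 holes -> [(24, 0), (24, 7), (27, 1), (27, 6)]
Unfold 2 (reflect across h@24): 8 holes -> [(20, 1), (20, 6), (23, 0), (23, 7), (24, 0), (24, 7), (27, 1), (27, 6)]
Unfold 3 (reflect across v@8): 16 holes -> [(20, 1), (20, 6), (20, 9), (20, 14), (23, 0), (23, 7), (23, 8), (23, 15), (24, 0), (24, 7), (24, 8), (24, 15), (27, 1), (27, 6), (27, 9), (27, 14)]
Unfold 4 (reflect across h@16): 32 holes -> [(4, 1), (4, 6), (4, 9), (4, 14), (7, 0), (7, 7), (7, 8), (7, 15), (8, 0), (8, 7), (8, 8), (8, 15), (11, 1), (11, 6), (11, 9), (11, 14), (20, 1), (20, 6), (20, 9), (20, 14), (23, 0), (23, 7), (23, 8), (23, 15), (24, 0), (24, 7), (24, 8), (24, 15), (27, 1), (27, 6), (27, 9), (27, 14)]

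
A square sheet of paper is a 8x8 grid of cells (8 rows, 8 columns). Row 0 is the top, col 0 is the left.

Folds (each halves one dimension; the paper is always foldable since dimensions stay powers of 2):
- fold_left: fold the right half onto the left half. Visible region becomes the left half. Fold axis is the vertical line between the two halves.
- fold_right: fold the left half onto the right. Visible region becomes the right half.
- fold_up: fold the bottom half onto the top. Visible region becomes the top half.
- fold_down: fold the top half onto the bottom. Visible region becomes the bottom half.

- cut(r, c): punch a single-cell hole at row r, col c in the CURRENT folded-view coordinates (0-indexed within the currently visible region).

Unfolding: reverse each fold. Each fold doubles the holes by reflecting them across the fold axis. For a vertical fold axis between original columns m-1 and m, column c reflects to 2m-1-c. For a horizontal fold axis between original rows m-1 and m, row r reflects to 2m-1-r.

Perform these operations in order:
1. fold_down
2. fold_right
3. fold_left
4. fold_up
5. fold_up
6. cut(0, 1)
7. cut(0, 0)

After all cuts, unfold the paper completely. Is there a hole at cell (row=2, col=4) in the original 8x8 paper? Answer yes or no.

Op 1 fold_down: fold axis h@4; visible region now rows[4,8) x cols[0,8) = 4x8
Op 2 fold_right: fold axis v@4; visible region now rows[4,8) x cols[4,8) = 4x4
Op 3 fold_left: fold axis v@6; visible region now rows[4,8) x cols[4,6) = 4x2
Op 4 fold_up: fold axis h@6; visible region now rows[4,6) x cols[4,6) = 2x2
Op 5 fold_up: fold axis h@5; visible region now rows[4,5) x cols[4,6) = 1x2
Op 6 cut(0, 1): punch at orig (4,5); cuts so far [(4, 5)]; region rows[4,5) x cols[4,6) = 1x2
Op 7 cut(0, 0): punch at orig (4,4); cuts so far [(4, 4), (4, 5)]; region rows[4,5) x cols[4,6) = 1x2
Unfold 1 (reflect across h@5): 4 holes -> [(4, 4), (4, 5), (5, 4), (5, 5)]
Unfold 2 (reflect across h@6): 8 holes -> [(4, 4), (4, 5), (5, 4), (5, 5), (6, 4), (6, 5), (7, 4), (7, 5)]
Unfold 3 (reflect across v@6): 16 holes -> [(4, 4), (4, 5), (4, 6), (4, 7), (5, 4), (5, 5), (5, 6), (5, 7), (6, 4), (6, 5), (6, 6), (6, 7), (7, 4), (7, 5), (7, 6), (7, 7)]
Unfold 4 (reflect across v@4): 32 holes -> [(4, 0), (4, 1), (4, 2), (4, 3), (4, 4), (4, 5), (4, 6), (4, 7), (5, 0), (5, 1), (5, 2), (5, 3), (5, 4), (5, 5), (5, 6), (5, 7), (6, 0), (6, 1), (6, 2), (6, 3), (6, 4), (6, 5), (6, 6), (6, 7), (7, 0), (7, 1), (7, 2), (7, 3), (7, 4), (7, 5), (7, 6), (7, 7)]
Unfold 5 (reflect across h@4): 64 holes -> [(0, 0), (0, 1), (0, 2), (0, 3), (0, 4), (0, 5), (0, 6), (0, 7), (1, 0), (1, 1), (1, 2), (1, 3), (1, 4), (1, 5), (1, 6), (1, 7), (2, 0), (2, 1), (2, 2), (2, 3), (2, 4), (2, 5), (2, 6), (2, 7), (3, 0), (3, 1), (3, 2), (3, 3), (3, 4), (3, 5), (3, 6), (3, 7), (4, 0), (4, 1), (4, 2), (4, 3), (4, 4), (4, 5), (4, 6), (4, 7), (5, 0), (5, 1), (5, 2), (5, 3), (5, 4), (5, 5), (5, 6), (5, 7), (6, 0), (6, 1), (6, 2), (6, 3), (6, 4), (6, 5), (6, 6), (6, 7), (7, 0), (7, 1), (7, 2), (7, 3), (7, 4), (7, 5), (7, 6), (7, 7)]
Holes: [(0, 0), (0, 1), (0, 2), (0, 3), (0, 4), (0, 5), (0, 6), (0, 7), (1, 0), (1, 1), (1, 2), (1, 3), (1, 4), (1, 5), (1, 6), (1, 7), (2, 0), (2, 1), (2, 2), (2, 3), (2, 4), (2, 5), (2, 6), (2, 7), (3, 0), (3, 1), (3, 2), (3, 3), (3, 4), (3, 5), (3, 6), (3, 7), (4, 0), (4, 1), (4, 2), (4, 3), (4, 4), (4, 5), (4, 6), (4, 7), (5, 0), (5, 1), (5, 2), (5, 3), (5, 4), (5, 5), (5, 6), (5, 7), (6, 0), (6, 1), (6, 2), (6, 3), (6, 4), (6, 5), (6, 6), (6, 7), (7, 0), (7, 1), (7, 2), (7, 3), (7, 4), (7, 5), (7, 6), (7, 7)]

Answer: yes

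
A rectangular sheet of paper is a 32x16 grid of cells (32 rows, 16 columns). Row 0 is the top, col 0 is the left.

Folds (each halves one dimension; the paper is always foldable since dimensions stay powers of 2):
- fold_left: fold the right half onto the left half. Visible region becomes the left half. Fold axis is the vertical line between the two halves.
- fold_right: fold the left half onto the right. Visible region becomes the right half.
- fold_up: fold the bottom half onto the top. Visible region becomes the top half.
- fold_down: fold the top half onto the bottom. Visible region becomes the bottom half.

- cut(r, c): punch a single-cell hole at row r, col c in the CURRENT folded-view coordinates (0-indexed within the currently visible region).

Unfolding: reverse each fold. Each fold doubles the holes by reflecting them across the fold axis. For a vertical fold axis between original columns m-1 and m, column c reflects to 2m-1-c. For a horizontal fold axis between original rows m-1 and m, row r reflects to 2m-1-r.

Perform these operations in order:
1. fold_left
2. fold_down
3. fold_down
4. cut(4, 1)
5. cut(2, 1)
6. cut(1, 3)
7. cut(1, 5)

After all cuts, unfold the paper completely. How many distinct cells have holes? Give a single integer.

Answer: 32

Derivation:
Op 1 fold_left: fold axis v@8; visible region now rows[0,32) x cols[0,8) = 32x8
Op 2 fold_down: fold axis h@16; visible region now rows[16,32) x cols[0,8) = 16x8
Op 3 fold_down: fold axis h@24; visible region now rows[24,32) x cols[0,8) = 8x8
Op 4 cut(4, 1): punch at orig (28,1); cuts so far [(28, 1)]; region rows[24,32) x cols[0,8) = 8x8
Op 5 cut(2, 1): punch at orig (26,1); cuts so far [(26, 1), (28, 1)]; region rows[24,32) x cols[0,8) = 8x8
Op 6 cut(1, 3): punch at orig (25,3); cuts so far [(25, 3), (26, 1), (28, 1)]; region rows[24,32) x cols[0,8) = 8x8
Op 7 cut(1, 5): punch at orig (25,5); cuts so far [(25, 3), (25, 5), (26, 1), (28, 1)]; region rows[24,32) x cols[0,8) = 8x8
Unfold 1 (reflect across h@24): 8 holes -> [(19, 1), (21, 1), (22, 3), (22, 5), (25, 3), (25, 5), (26, 1), (28, 1)]
Unfold 2 (reflect across h@16): 16 holes -> [(3, 1), (5, 1), (6, 3), (6, 5), (9, 3), (9, 5), (10, 1), (12, 1), (19, 1), (21, 1), (22, 3), (22, 5), (25, 3), (25, 5), (26, 1), (28, 1)]
Unfold 3 (reflect across v@8): 32 holes -> [(3, 1), (3, 14), (5, 1), (5, 14), (6, 3), (6, 5), (6, 10), (6, 12), (9, 3), (9, 5), (9, 10), (9, 12), (10, 1), (10, 14), (12, 1), (12, 14), (19, 1), (19, 14), (21, 1), (21, 14), (22, 3), (22, 5), (22, 10), (22, 12), (25, 3), (25, 5), (25, 10), (25, 12), (26, 1), (26, 14), (28, 1), (28, 14)]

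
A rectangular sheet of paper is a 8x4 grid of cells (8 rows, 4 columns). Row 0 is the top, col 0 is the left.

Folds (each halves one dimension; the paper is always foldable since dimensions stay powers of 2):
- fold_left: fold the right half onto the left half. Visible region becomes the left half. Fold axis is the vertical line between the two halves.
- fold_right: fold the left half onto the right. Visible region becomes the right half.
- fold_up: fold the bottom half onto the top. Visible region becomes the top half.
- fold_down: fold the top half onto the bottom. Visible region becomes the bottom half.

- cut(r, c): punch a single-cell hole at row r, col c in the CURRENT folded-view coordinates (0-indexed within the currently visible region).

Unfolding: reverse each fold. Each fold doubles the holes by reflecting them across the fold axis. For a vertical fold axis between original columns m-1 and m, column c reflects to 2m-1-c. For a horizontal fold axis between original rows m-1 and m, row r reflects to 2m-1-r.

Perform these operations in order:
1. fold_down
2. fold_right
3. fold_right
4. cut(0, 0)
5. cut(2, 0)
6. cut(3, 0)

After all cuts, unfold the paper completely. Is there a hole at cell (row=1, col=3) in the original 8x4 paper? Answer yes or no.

Answer: yes

Derivation:
Op 1 fold_down: fold axis h@4; visible region now rows[4,8) x cols[0,4) = 4x4
Op 2 fold_right: fold axis v@2; visible region now rows[4,8) x cols[2,4) = 4x2
Op 3 fold_right: fold axis v@3; visible region now rows[4,8) x cols[3,4) = 4x1
Op 4 cut(0, 0): punch at orig (4,3); cuts so far [(4, 3)]; region rows[4,8) x cols[3,4) = 4x1
Op 5 cut(2, 0): punch at orig (6,3); cuts so far [(4, 3), (6, 3)]; region rows[4,8) x cols[3,4) = 4x1
Op 6 cut(3, 0): punch at orig (7,3); cuts so far [(4, 3), (6, 3), (7, 3)]; region rows[4,8) x cols[3,4) = 4x1
Unfold 1 (reflect across v@3): 6 holes -> [(4, 2), (4, 3), (6, 2), (6, 3), (7, 2), (7, 3)]
Unfold 2 (reflect across v@2): 12 holes -> [(4, 0), (4, 1), (4, 2), (4, 3), (6, 0), (6, 1), (6, 2), (6, 3), (7, 0), (7, 1), (7, 2), (7, 3)]
Unfold 3 (reflect across h@4): 24 holes -> [(0, 0), (0, 1), (0, 2), (0, 3), (1, 0), (1, 1), (1, 2), (1, 3), (3, 0), (3, 1), (3, 2), (3, 3), (4, 0), (4, 1), (4, 2), (4, 3), (6, 0), (6, 1), (6, 2), (6, 3), (7, 0), (7, 1), (7, 2), (7, 3)]
Holes: [(0, 0), (0, 1), (0, 2), (0, 3), (1, 0), (1, 1), (1, 2), (1, 3), (3, 0), (3, 1), (3, 2), (3, 3), (4, 0), (4, 1), (4, 2), (4, 3), (6, 0), (6, 1), (6, 2), (6, 3), (7, 0), (7, 1), (7, 2), (7, 3)]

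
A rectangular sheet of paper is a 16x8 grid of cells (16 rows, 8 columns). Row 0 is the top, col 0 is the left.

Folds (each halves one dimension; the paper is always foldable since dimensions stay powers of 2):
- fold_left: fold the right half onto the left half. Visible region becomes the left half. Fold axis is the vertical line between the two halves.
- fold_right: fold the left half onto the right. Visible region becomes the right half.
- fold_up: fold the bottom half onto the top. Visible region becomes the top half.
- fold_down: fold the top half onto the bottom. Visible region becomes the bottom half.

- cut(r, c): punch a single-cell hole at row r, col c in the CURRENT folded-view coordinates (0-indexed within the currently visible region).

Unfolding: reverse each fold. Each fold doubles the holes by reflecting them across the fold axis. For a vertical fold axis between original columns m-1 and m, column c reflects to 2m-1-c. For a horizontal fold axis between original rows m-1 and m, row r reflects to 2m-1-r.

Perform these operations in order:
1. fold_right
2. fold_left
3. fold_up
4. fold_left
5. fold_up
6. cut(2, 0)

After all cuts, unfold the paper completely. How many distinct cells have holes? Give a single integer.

Answer: 32

Derivation:
Op 1 fold_right: fold axis v@4; visible region now rows[0,16) x cols[4,8) = 16x4
Op 2 fold_left: fold axis v@6; visible region now rows[0,16) x cols[4,6) = 16x2
Op 3 fold_up: fold axis h@8; visible region now rows[0,8) x cols[4,6) = 8x2
Op 4 fold_left: fold axis v@5; visible region now rows[0,8) x cols[4,5) = 8x1
Op 5 fold_up: fold axis h@4; visible region now rows[0,4) x cols[4,5) = 4x1
Op 6 cut(2, 0): punch at orig (2,4); cuts so far [(2, 4)]; region rows[0,4) x cols[4,5) = 4x1
Unfold 1 (reflect across h@4): 2 holes -> [(2, 4), (5, 4)]
Unfold 2 (reflect across v@5): 4 holes -> [(2, 4), (2, 5), (5, 4), (5, 5)]
Unfold 3 (reflect across h@8): 8 holes -> [(2, 4), (2, 5), (5, 4), (5, 5), (10, 4), (10, 5), (13, 4), (13, 5)]
Unfold 4 (reflect across v@6): 16 holes -> [(2, 4), (2, 5), (2, 6), (2, 7), (5, 4), (5, 5), (5, 6), (5, 7), (10, 4), (10, 5), (10, 6), (10, 7), (13, 4), (13, 5), (13, 6), (13, 7)]
Unfold 5 (reflect across v@4): 32 holes -> [(2, 0), (2, 1), (2, 2), (2, 3), (2, 4), (2, 5), (2, 6), (2, 7), (5, 0), (5, 1), (5, 2), (5, 3), (5, 4), (5, 5), (5, 6), (5, 7), (10, 0), (10, 1), (10, 2), (10, 3), (10, 4), (10, 5), (10, 6), (10, 7), (13, 0), (13, 1), (13, 2), (13, 3), (13, 4), (13, 5), (13, 6), (13, 7)]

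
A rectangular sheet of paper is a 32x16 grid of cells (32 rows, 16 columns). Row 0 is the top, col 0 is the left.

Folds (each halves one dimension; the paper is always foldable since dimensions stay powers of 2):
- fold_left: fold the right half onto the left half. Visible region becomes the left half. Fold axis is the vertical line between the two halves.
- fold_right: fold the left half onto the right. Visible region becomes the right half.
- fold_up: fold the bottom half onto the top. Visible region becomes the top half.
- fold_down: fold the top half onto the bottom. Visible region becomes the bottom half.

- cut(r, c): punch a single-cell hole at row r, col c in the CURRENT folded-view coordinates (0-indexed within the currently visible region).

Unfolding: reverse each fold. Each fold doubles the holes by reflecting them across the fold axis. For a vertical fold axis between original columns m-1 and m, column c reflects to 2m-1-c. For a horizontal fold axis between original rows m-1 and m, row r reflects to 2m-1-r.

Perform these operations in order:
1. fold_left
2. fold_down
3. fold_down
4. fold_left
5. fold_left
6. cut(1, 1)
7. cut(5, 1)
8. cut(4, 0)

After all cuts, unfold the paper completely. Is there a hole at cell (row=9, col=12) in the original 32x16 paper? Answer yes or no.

Answer: no

Derivation:
Op 1 fold_left: fold axis v@8; visible region now rows[0,32) x cols[0,8) = 32x8
Op 2 fold_down: fold axis h@16; visible region now rows[16,32) x cols[0,8) = 16x8
Op 3 fold_down: fold axis h@24; visible region now rows[24,32) x cols[0,8) = 8x8
Op 4 fold_left: fold axis v@4; visible region now rows[24,32) x cols[0,4) = 8x4
Op 5 fold_left: fold axis v@2; visible region now rows[24,32) x cols[0,2) = 8x2
Op 6 cut(1, 1): punch at orig (25,1); cuts so far [(25, 1)]; region rows[24,32) x cols[0,2) = 8x2
Op 7 cut(5, 1): punch at orig (29,1); cuts so far [(25, 1), (29, 1)]; region rows[24,32) x cols[0,2) = 8x2
Op 8 cut(4, 0): punch at orig (28,0); cuts so far [(25, 1), (28, 0), (29, 1)]; region rows[24,32) x cols[0,2) = 8x2
Unfold 1 (reflect across v@2): 6 holes -> [(25, 1), (25, 2), (28, 0), (28, 3), (29, 1), (29, 2)]
Unfold 2 (reflect across v@4): 12 holes -> [(25, 1), (25, 2), (25, 5), (25, 6), (28, 0), (28, 3), (28, 4), (28, 7), (29, 1), (29, 2), (29, 5), (29, 6)]
Unfold 3 (reflect across h@24): 24 holes -> [(18, 1), (18, 2), (18, 5), (18, 6), (19, 0), (19, 3), (19, 4), (19, 7), (22, 1), (22, 2), (22, 5), (22, 6), (25, 1), (25, 2), (25, 5), (25, 6), (28, 0), (28, 3), (28, 4), (28, 7), (29, 1), (29, 2), (29, 5), (29, 6)]
Unfold 4 (reflect across h@16): 48 holes -> [(2, 1), (2, 2), (2, 5), (2, 6), (3, 0), (3, 3), (3, 4), (3, 7), (6, 1), (6, 2), (6, 5), (6, 6), (9, 1), (9, 2), (9, 5), (9, 6), (12, 0), (12, 3), (12, 4), (12, 7), (13, 1), (13, 2), (13, 5), (13, 6), (18, 1), (18, 2), (18, 5), (18, 6), (19, 0), (19, 3), (19, 4), (19, 7), (22, 1), (22, 2), (22, 5), (22, 6), (25, 1), (25, 2), (25, 5), (25, 6), (28, 0), (28, 3), (28, 4), (28, 7), (29, 1), (29, 2), (29, 5), (29, 6)]
Unfold 5 (reflect across v@8): 96 holes -> [(2, 1), (2, 2), (2, 5), (2, 6), (2, 9), (2, 10), (2, 13), (2, 14), (3, 0), (3, 3), (3, 4), (3, 7), (3, 8), (3, 11), (3, 12), (3, 15), (6, 1), (6, 2), (6, 5), (6, 6), (6, 9), (6, 10), (6, 13), (6, 14), (9, 1), (9, 2), (9, 5), (9, 6), (9, 9), (9, 10), (9, 13), (9, 14), (12, 0), (12, 3), (12, 4), (12, 7), (12, 8), (12, 11), (12, 12), (12, 15), (13, 1), (13, 2), (13, 5), (13, 6), (13, 9), (13, 10), (13, 13), (13, 14), (18, 1), (18, 2), (18, 5), (18, 6), (18, 9), (18, 10), (18, 13), (18, 14), (19, 0), (19, 3), (19, 4), (19, 7), (19, 8), (19, 11), (19, 12), (19, 15), (22, 1), (22, 2), (22, 5), (22, 6), (22, 9), (22, 10), (22, 13), (22, 14), (25, 1), (25, 2), (25, 5), (25, 6), (25, 9), (25, 10), (25, 13), (25, 14), (28, 0), (28, 3), (28, 4), (28, 7), (28, 8), (28, 11), (28, 12), (28, 15), (29, 1), (29, 2), (29, 5), (29, 6), (29, 9), (29, 10), (29, 13), (29, 14)]
Holes: [(2, 1), (2, 2), (2, 5), (2, 6), (2, 9), (2, 10), (2, 13), (2, 14), (3, 0), (3, 3), (3, 4), (3, 7), (3, 8), (3, 11), (3, 12), (3, 15), (6, 1), (6, 2), (6, 5), (6, 6), (6, 9), (6, 10), (6, 13), (6, 14), (9, 1), (9, 2), (9, 5), (9, 6), (9, 9), (9, 10), (9, 13), (9, 14), (12, 0), (12, 3), (12, 4), (12, 7), (12, 8), (12, 11), (12, 12), (12, 15), (13, 1), (13, 2), (13, 5), (13, 6), (13, 9), (13, 10), (13, 13), (13, 14), (18, 1), (18, 2), (18, 5), (18, 6), (18, 9), (18, 10), (18, 13), (18, 14), (19, 0), (19, 3), (19, 4), (19, 7), (19, 8), (19, 11), (19, 12), (19, 15), (22, 1), (22, 2), (22, 5), (22, 6), (22, 9), (22, 10), (22, 13), (22, 14), (25, 1), (25, 2), (25, 5), (25, 6), (25, 9), (25, 10), (25, 13), (25, 14), (28, 0), (28, 3), (28, 4), (28, 7), (28, 8), (28, 11), (28, 12), (28, 15), (29, 1), (29, 2), (29, 5), (29, 6), (29, 9), (29, 10), (29, 13), (29, 14)]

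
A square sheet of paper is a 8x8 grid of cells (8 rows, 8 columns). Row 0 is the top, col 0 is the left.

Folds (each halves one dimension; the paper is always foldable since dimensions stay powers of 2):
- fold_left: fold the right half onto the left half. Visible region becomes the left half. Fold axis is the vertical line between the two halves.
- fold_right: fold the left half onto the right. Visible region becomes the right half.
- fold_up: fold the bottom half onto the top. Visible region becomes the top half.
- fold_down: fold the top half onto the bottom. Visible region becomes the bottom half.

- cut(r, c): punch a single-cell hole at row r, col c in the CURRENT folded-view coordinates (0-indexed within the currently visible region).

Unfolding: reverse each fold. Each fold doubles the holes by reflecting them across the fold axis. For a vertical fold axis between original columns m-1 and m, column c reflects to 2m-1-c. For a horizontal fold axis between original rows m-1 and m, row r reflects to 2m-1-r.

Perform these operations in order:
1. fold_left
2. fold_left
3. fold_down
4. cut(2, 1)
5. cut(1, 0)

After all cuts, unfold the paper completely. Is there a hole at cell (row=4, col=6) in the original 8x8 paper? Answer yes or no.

Answer: no

Derivation:
Op 1 fold_left: fold axis v@4; visible region now rows[0,8) x cols[0,4) = 8x4
Op 2 fold_left: fold axis v@2; visible region now rows[0,8) x cols[0,2) = 8x2
Op 3 fold_down: fold axis h@4; visible region now rows[4,8) x cols[0,2) = 4x2
Op 4 cut(2, 1): punch at orig (6,1); cuts so far [(6, 1)]; region rows[4,8) x cols[0,2) = 4x2
Op 5 cut(1, 0): punch at orig (5,0); cuts so far [(5, 0), (6, 1)]; region rows[4,8) x cols[0,2) = 4x2
Unfold 1 (reflect across h@4): 4 holes -> [(1, 1), (2, 0), (5, 0), (6, 1)]
Unfold 2 (reflect across v@2): 8 holes -> [(1, 1), (1, 2), (2, 0), (2, 3), (5, 0), (5, 3), (6, 1), (6, 2)]
Unfold 3 (reflect across v@4): 16 holes -> [(1, 1), (1, 2), (1, 5), (1, 6), (2, 0), (2, 3), (2, 4), (2, 7), (5, 0), (5, 3), (5, 4), (5, 7), (6, 1), (6, 2), (6, 5), (6, 6)]
Holes: [(1, 1), (1, 2), (1, 5), (1, 6), (2, 0), (2, 3), (2, 4), (2, 7), (5, 0), (5, 3), (5, 4), (5, 7), (6, 1), (6, 2), (6, 5), (6, 6)]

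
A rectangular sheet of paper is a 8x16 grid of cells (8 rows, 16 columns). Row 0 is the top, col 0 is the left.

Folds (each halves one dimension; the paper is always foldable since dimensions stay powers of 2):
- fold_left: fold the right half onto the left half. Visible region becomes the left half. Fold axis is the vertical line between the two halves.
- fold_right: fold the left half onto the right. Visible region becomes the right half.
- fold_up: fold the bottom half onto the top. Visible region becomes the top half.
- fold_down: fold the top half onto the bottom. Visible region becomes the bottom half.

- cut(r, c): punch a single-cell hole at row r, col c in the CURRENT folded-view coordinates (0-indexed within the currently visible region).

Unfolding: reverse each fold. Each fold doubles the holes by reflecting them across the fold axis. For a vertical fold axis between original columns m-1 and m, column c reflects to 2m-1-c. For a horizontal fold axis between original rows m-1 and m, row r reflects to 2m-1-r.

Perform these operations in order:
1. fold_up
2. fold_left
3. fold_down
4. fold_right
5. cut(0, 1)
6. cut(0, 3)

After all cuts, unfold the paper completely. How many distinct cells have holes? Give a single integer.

Answer: 32

Derivation:
Op 1 fold_up: fold axis h@4; visible region now rows[0,4) x cols[0,16) = 4x16
Op 2 fold_left: fold axis v@8; visible region now rows[0,4) x cols[0,8) = 4x8
Op 3 fold_down: fold axis h@2; visible region now rows[2,4) x cols[0,8) = 2x8
Op 4 fold_right: fold axis v@4; visible region now rows[2,4) x cols[4,8) = 2x4
Op 5 cut(0, 1): punch at orig (2,5); cuts so far [(2, 5)]; region rows[2,4) x cols[4,8) = 2x4
Op 6 cut(0, 3): punch at orig (2,7); cuts so far [(2, 5), (2, 7)]; region rows[2,4) x cols[4,8) = 2x4
Unfold 1 (reflect across v@4): 4 holes -> [(2, 0), (2, 2), (2, 5), (2, 7)]
Unfold 2 (reflect across h@2): 8 holes -> [(1, 0), (1, 2), (1, 5), (1, 7), (2, 0), (2, 2), (2, 5), (2, 7)]
Unfold 3 (reflect across v@8): 16 holes -> [(1, 0), (1, 2), (1, 5), (1, 7), (1, 8), (1, 10), (1, 13), (1, 15), (2, 0), (2, 2), (2, 5), (2, 7), (2, 8), (2, 10), (2, 13), (2, 15)]
Unfold 4 (reflect across h@4): 32 holes -> [(1, 0), (1, 2), (1, 5), (1, 7), (1, 8), (1, 10), (1, 13), (1, 15), (2, 0), (2, 2), (2, 5), (2, 7), (2, 8), (2, 10), (2, 13), (2, 15), (5, 0), (5, 2), (5, 5), (5, 7), (5, 8), (5, 10), (5, 13), (5, 15), (6, 0), (6, 2), (6, 5), (6, 7), (6, 8), (6, 10), (6, 13), (6, 15)]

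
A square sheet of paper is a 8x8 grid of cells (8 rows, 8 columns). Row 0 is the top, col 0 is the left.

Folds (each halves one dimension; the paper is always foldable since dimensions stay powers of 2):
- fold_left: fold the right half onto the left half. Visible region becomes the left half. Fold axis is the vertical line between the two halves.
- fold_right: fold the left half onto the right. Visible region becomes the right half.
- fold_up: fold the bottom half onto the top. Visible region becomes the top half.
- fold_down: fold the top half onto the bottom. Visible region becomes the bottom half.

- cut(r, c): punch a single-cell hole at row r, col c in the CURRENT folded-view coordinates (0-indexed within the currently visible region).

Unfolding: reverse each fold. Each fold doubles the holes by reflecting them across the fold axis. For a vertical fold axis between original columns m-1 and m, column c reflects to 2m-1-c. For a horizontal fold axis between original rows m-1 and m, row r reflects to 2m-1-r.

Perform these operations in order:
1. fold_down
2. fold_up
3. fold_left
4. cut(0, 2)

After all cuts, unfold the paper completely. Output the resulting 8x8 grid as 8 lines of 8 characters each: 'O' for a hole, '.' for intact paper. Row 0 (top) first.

Answer: ..O..O..
........
........
..O..O..
..O..O..
........
........
..O..O..

Derivation:
Op 1 fold_down: fold axis h@4; visible region now rows[4,8) x cols[0,8) = 4x8
Op 2 fold_up: fold axis h@6; visible region now rows[4,6) x cols[0,8) = 2x8
Op 3 fold_left: fold axis v@4; visible region now rows[4,6) x cols[0,4) = 2x4
Op 4 cut(0, 2): punch at orig (4,2); cuts so far [(4, 2)]; region rows[4,6) x cols[0,4) = 2x4
Unfold 1 (reflect across v@4): 2 holes -> [(4, 2), (4, 5)]
Unfold 2 (reflect across h@6): 4 holes -> [(4, 2), (4, 5), (7, 2), (7, 5)]
Unfold 3 (reflect across h@4): 8 holes -> [(0, 2), (0, 5), (3, 2), (3, 5), (4, 2), (4, 5), (7, 2), (7, 5)]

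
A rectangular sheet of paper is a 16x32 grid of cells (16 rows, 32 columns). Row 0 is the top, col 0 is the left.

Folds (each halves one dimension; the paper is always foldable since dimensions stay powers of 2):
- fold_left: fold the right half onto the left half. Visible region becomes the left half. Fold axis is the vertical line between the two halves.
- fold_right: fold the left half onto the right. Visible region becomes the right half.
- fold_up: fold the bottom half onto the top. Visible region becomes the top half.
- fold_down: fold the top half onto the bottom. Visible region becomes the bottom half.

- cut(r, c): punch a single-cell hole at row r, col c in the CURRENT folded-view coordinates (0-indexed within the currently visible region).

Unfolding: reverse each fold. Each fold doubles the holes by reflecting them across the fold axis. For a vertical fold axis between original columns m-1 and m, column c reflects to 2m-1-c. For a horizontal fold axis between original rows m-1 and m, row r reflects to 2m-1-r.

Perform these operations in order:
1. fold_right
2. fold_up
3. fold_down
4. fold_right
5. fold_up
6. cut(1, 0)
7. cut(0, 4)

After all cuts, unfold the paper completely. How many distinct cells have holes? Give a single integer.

Answer: 64

Derivation:
Op 1 fold_right: fold axis v@16; visible region now rows[0,16) x cols[16,32) = 16x16
Op 2 fold_up: fold axis h@8; visible region now rows[0,8) x cols[16,32) = 8x16
Op 3 fold_down: fold axis h@4; visible region now rows[4,8) x cols[16,32) = 4x16
Op 4 fold_right: fold axis v@24; visible region now rows[4,8) x cols[24,32) = 4x8
Op 5 fold_up: fold axis h@6; visible region now rows[4,6) x cols[24,32) = 2x8
Op 6 cut(1, 0): punch at orig (5,24); cuts so far [(5, 24)]; region rows[4,6) x cols[24,32) = 2x8
Op 7 cut(0, 4): punch at orig (4,28); cuts so far [(4, 28), (5, 24)]; region rows[4,6) x cols[24,32) = 2x8
Unfold 1 (reflect across h@6): 4 holes -> [(4, 28), (5, 24), (6, 24), (7, 28)]
Unfold 2 (reflect across v@24): 8 holes -> [(4, 19), (4, 28), (5, 23), (5, 24), (6, 23), (6, 24), (7, 19), (7, 28)]
Unfold 3 (reflect across h@4): 16 holes -> [(0, 19), (0, 28), (1, 23), (1, 24), (2, 23), (2, 24), (3, 19), (3, 28), (4, 19), (4, 28), (5, 23), (5, 24), (6, 23), (6, 24), (7, 19), (7, 28)]
Unfold 4 (reflect across h@8): 32 holes -> [(0, 19), (0, 28), (1, 23), (1, 24), (2, 23), (2, 24), (3, 19), (3, 28), (4, 19), (4, 28), (5, 23), (5, 24), (6, 23), (6, 24), (7, 19), (7, 28), (8, 19), (8, 28), (9, 23), (9, 24), (10, 23), (10, 24), (11, 19), (11, 28), (12, 19), (12, 28), (13, 23), (13, 24), (14, 23), (14, 24), (15, 19), (15, 28)]
Unfold 5 (reflect across v@16): 64 holes -> [(0, 3), (0, 12), (0, 19), (0, 28), (1, 7), (1, 8), (1, 23), (1, 24), (2, 7), (2, 8), (2, 23), (2, 24), (3, 3), (3, 12), (3, 19), (3, 28), (4, 3), (4, 12), (4, 19), (4, 28), (5, 7), (5, 8), (5, 23), (5, 24), (6, 7), (6, 8), (6, 23), (6, 24), (7, 3), (7, 12), (7, 19), (7, 28), (8, 3), (8, 12), (8, 19), (8, 28), (9, 7), (9, 8), (9, 23), (9, 24), (10, 7), (10, 8), (10, 23), (10, 24), (11, 3), (11, 12), (11, 19), (11, 28), (12, 3), (12, 12), (12, 19), (12, 28), (13, 7), (13, 8), (13, 23), (13, 24), (14, 7), (14, 8), (14, 23), (14, 24), (15, 3), (15, 12), (15, 19), (15, 28)]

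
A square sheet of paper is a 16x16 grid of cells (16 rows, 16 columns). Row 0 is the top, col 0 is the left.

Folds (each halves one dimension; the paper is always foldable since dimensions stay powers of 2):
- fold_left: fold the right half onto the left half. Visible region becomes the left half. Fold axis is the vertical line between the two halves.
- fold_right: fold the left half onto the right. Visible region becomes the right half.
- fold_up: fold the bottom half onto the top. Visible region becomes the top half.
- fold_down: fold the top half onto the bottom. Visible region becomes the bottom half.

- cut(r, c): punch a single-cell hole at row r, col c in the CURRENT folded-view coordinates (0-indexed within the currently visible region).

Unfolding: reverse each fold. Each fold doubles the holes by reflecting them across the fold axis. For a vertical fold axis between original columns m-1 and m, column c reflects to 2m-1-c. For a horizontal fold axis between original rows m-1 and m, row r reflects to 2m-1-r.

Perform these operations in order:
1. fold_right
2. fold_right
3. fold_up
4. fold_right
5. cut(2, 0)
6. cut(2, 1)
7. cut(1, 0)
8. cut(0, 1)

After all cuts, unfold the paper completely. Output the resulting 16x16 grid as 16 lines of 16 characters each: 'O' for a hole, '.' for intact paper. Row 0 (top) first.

Answer: O..OO..OO..OO..O
.OO..OO..OO..OO.
OOOOOOOOOOOOOOOO
................
................
................
................
................
................
................
................
................
................
OOOOOOOOOOOOOOOO
.OO..OO..OO..OO.
O..OO..OO..OO..O

Derivation:
Op 1 fold_right: fold axis v@8; visible region now rows[0,16) x cols[8,16) = 16x8
Op 2 fold_right: fold axis v@12; visible region now rows[0,16) x cols[12,16) = 16x4
Op 3 fold_up: fold axis h@8; visible region now rows[0,8) x cols[12,16) = 8x4
Op 4 fold_right: fold axis v@14; visible region now rows[0,8) x cols[14,16) = 8x2
Op 5 cut(2, 0): punch at orig (2,14); cuts so far [(2, 14)]; region rows[0,8) x cols[14,16) = 8x2
Op 6 cut(2, 1): punch at orig (2,15); cuts so far [(2, 14), (2, 15)]; region rows[0,8) x cols[14,16) = 8x2
Op 7 cut(1, 0): punch at orig (1,14); cuts so far [(1, 14), (2, 14), (2, 15)]; region rows[0,8) x cols[14,16) = 8x2
Op 8 cut(0, 1): punch at orig (0,15); cuts so far [(0, 15), (1, 14), (2, 14), (2, 15)]; region rows[0,8) x cols[14,16) = 8x2
Unfold 1 (reflect across v@14): 8 holes -> [(0, 12), (0, 15), (1, 13), (1, 14), (2, 12), (2, 13), (2, 14), (2, 15)]
Unfold 2 (reflect across h@8): 16 holes -> [(0, 12), (0, 15), (1, 13), (1, 14), (2, 12), (2, 13), (2, 14), (2, 15), (13, 12), (13, 13), (13, 14), (13, 15), (14, 13), (14, 14), (15, 12), (15, 15)]
Unfold 3 (reflect across v@12): 32 holes -> [(0, 8), (0, 11), (0, 12), (0, 15), (1, 9), (1, 10), (1, 13), (1, 14), (2, 8), (2, 9), (2, 10), (2, 11), (2, 12), (2, 13), (2, 14), (2, 15), (13, 8), (13, 9), (13, 10), (13, 11), (13, 12), (13, 13), (13, 14), (13, 15), (14, 9), (14, 10), (14, 13), (14, 14), (15, 8), (15, 11), (15, 12), (15, 15)]
Unfold 4 (reflect across v@8): 64 holes -> [(0, 0), (0, 3), (0, 4), (0, 7), (0, 8), (0, 11), (0, 12), (0, 15), (1, 1), (1, 2), (1, 5), (1, 6), (1, 9), (1, 10), (1, 13), (1, 14), (2, 0), (2, 1), (2, 2), (2, 3), (2, 4), (2, 5), (2, 6), (2, 7), (2, 8), (2, 9), (2, 10), (2, 11), (2, 12), (2, 13), (2, 14), (2, 15), (13, 0), (13, 1), (13, 2), (13, 3), (13, 4), (13, 5), (13, 6), (13, 7), (13, 8), (13, 9), (13, 10), (13, 11), (13, 12), (13, 13), (13, 14), (13, 15), (14, 1), (14, 2), (14, 5), (14, 6), (14, 9), (14, 10), (14, 13), (14, 14), (15, 0), (15, 3), (15, 4), (15, 7), (15, 8), (15, 11), (15, 12), (15, 15)]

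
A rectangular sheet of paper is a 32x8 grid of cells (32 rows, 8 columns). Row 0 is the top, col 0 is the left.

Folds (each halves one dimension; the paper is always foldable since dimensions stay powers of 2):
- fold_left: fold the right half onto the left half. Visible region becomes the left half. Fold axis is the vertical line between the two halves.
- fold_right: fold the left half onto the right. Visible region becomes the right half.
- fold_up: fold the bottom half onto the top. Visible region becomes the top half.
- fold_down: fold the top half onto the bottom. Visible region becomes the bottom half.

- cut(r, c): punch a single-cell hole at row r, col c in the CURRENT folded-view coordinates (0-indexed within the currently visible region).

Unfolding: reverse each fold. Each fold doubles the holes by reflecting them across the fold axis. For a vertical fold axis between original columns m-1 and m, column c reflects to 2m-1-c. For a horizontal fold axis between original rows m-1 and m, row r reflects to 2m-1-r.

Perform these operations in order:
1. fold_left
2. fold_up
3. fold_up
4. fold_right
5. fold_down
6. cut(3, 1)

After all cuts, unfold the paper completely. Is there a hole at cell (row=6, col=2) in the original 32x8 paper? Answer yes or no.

Answer: no

Derivation:
Op 1 fold_left: fold axis v@4; visible region now rows[0,32) x cols[0,4) = 32x4
Op 2 fold_up: fold axis h@16; visible region now rows[0,16) x cols[0,4) = 16x4
Op 3 fold_up: fold axis h@8; visible region now rows[0,8) x cols[0,4) = 8x4
Op 4 fold_right: fold axis v@2; visible region now rows[0,8) x cols[2,4) = 8x2
Op 5 fold_down: fold axis h@4; visible region now rows[4,8) x cols[2,4) = 4x2
Op 6 cut(3, 1): punch at orig (7,3); cuts so far [(7, 3)]; region rows[4,8) x cols[2,4) = 4x2
Unfold 1 (reflect across h@4): 2 holes -> [(0, 3), (7, 3)]
Unfold 2 (reflect across v@2): 4 holes -> [(0, 0), (0, 3), (7, 0), (7, 3)]
Unfold 3 (reflect across h@8): 8 holes -> [(0, 0), (0, 3), (7, 0), (7, 3), (8, 0), (8, 3), (15, 0), (15, 3)]
Unfold 4 (reflect across h@16): 16 holes -> [(0, 0), (0, 3), (7, 0), (7, 3), (8, 0), (8, 3), (15, 0), (15, 3), (16, 0), (16, 3), (23, 0), (23, 3), (24, 0), (24, 3), (31, 0), (31, 3)]
Unfold 5 (reflect across v@4): 32 holes -> [(0, 0), (0, 3), (0, 4), (0, 7), (7, 0), (7, 3), (7, 4), (7, 7), (8, 0), (8, 3), (8, 4), (8, 7), (15, 0), (15, 3), (15, 4), (15, 7), (16, 0), (16, 3), (16, 4), (16, 7), (23, 0), (23, 3), (23, 4), (23, 7), (24, 0), (24, 3), (24, 4), (24, 7), (31, 0), (31, 3), (31, 4), (31, 7)]
Holes: [(0, 0), (0, 3), (0, 4), (0, 7), (7, 0), (7, 3), (7, 4), (7, 7), (8, 0), (8, 3), (8, 4), (8, 7), (15, 0), (15, 3), (15, 4), (15, 7), (16, 0), (16, 3), (16, 4), (16, 7), (23, 0), (23, 3), (23, 4), (23, 7), (24, 0), (24, 3), (24, 4), (24, 7), (31, 0), (31, 3), (31, 4), (31, 7)]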